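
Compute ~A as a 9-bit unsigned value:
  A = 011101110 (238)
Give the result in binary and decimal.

Flip each bit (0->1, 1->0):
  011101110
  100010001

Answer: 100010001 (273)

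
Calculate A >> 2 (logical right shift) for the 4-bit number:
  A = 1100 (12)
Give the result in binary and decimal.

Logical shift right by 2: drop the bottom 2 bit(s), prepend 2 zero(s) on the left.
  1100  ->  keep [11], discard [00], prepend 00
= 0011

Answer: 0011 (3)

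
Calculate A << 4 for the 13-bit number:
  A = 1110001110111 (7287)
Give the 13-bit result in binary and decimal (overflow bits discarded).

Shift left by 4: drop the top 4 bit(s), append 4 zero(s) on the right.
  1110001110111  ->  discard [1110], keep [001110111], append 0000
= 0011101110000

Answer: 0011101110000 (1904)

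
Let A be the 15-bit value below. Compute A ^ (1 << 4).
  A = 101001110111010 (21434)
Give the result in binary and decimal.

Mask = 1 << 4 = 000000000010000
Bit 4 of A is 1; XOR with the mask flips it to 0.
  101001110111010
^ 000000000010000
-----------------
  101001110101010

Answer: 101001110101010 (21418)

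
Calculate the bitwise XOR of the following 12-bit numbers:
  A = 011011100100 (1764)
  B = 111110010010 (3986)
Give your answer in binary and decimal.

Apply ^ to each column (1 where bits differ):
  011011100100
^ 111110010010
--------------
  100101110110

Answer: 100101110110 (2422)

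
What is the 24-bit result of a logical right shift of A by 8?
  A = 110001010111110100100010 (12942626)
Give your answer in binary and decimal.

Logical shift right by 8: drop the bottom 8 bit(s), prepend 8 zero(s) on the left.
  110001010111110100100010  ->  keep [1100010101111101], discard [00100010], prepend 00000000
= 000000001100010101111101

Answer: 000000001100010101111101 (50557)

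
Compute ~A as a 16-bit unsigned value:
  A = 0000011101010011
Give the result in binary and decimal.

Flip each bit (0->1, 1->0):
  0000011101010011
  1111100010101100

Answer: 1111100010101100 (63660)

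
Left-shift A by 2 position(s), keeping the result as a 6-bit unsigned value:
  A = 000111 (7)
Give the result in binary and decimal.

Shift left by 2: drop the top 2 bit(s), append 2 zero(s) on the right.
  000111  ->  discard [00], keep [0111], append 00
= 011100

Answer: 011100 (28)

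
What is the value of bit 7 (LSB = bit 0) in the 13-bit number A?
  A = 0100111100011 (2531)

Bit 7 is the 8th from the right.
  0100111100011
       ^
That bit is 1.

Answer: 1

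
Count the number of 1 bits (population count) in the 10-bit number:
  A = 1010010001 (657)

1010010001
1-bits at positions (from bit 0 = LSB): 0, 4, 7, 9
Count = 4

Answer: 4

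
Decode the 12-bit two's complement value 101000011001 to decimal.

MSB is 1, so the value is negative. Find the magnitude:
1. Invert bits:  010111100110
2. Add 1:        010111100111  = 1511
3. Apply sign:   -1511

Answer: -1511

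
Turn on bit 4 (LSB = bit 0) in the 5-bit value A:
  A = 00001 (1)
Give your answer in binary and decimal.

Mask = 1 << 4 = 10000
Bit 4 of A is 0, so OR-ing with the mask flips it to 1.
  00001
| 10000
-------
  10001

Answer: 10001 (17)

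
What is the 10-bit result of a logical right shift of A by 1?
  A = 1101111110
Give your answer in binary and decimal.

Logical shift right by 1: drop the bottom 1 bit(s), prepend 1 zero(s) on the left.
  1101111110  ->  keep [110111111], discard [0], prepend 0
= 0110111111

Answer: 0110111111 (447)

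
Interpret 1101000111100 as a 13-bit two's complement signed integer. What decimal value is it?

MSB is 1, so the value is negative. Find the magnitude:
1. Invert bits:  0010111000011
2. Add 1:        0010111000100  = 1476
3. Apply sign:   -1476

Answer: -1476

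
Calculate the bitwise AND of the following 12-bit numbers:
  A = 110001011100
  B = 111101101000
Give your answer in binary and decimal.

Apply & to each column (1 only where both bits are 1):
  110001011100
& 111101101000
--------------
  110001001000

Answer: 110001001000 (3144)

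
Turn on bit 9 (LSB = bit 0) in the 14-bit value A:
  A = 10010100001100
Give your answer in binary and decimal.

Mask = 1 << 9 = 00001000000000
Bit 9 of A is 0, so OR-ing with the mask flips it to 1.
  10010100001100
| 00001000000000
----------------
  10011100001100

Answer: 10011100001100 (9996)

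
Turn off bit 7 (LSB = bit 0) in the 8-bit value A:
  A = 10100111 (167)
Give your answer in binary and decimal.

Mask = ~(1 << 7) = 01111111
Bit 7 of A is 1, so AND-ing with the mask clears it to 0.
  10100111
& 01111111
----------
  00100111

Answer: 00100111 (39)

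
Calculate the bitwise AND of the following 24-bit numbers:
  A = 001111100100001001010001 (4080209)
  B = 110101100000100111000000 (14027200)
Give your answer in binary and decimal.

Apply & to each column (1 only where both bits are 1):
  001111100100001001010001
& 110101100000100111000000
--------------------------
  000101100000000001000000

Answer: 000101100000000001000000 (1441856)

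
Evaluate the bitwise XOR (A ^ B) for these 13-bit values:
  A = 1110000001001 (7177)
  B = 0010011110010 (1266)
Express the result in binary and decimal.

Apply ^ to each column (1 where bits differ):
  1110000001001
^ 0010011110010
---------------
  1100011111011

Answer: 1100011111011 (6395)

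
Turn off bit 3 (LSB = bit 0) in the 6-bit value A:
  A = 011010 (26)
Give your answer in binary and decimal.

Mask = ~(1 << 3) = 110111
Bit 3 of A is 1, so AND-ing with the mask clears it to 0.
  011010
& 110111
--------
  010010

Answer: 010010 (18)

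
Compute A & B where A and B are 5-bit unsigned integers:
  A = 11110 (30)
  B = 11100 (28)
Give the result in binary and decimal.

Apply & to each column (1 only where both bits are 1):
  11110
& 11100
-------
  11100

Answer: 11100 (28)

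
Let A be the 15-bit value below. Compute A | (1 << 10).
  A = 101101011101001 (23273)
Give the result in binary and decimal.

Mask = 1 << 10 = 000010000000000
Bit 10 of A is 0, so OR-ing with the mask flips it to 1.
  101101011101001
| 000010000000000
-----------------
  101111011101001

Answer: 101111011101001 (24297)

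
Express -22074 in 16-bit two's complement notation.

1. Binary of +22074:  0101011000111010
2. Invert bits:     1010100111000101
3. Add 1:           1010100111000110

Answer: 1010100111000110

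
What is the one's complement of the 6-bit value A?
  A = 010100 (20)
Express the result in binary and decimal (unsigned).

Flip each bit (0->1, 1->0):
  010100
  101011

Answer: 101011 (43)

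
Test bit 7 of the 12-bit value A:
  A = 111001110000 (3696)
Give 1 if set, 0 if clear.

Bit 7 is the 8th from the right.
  111001110000
      ^
That bit is 0.

Answer: 0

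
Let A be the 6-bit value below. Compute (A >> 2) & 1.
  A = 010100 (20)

Bit 2 is the 3rd from the right.
  010100
     ^
That bit is 1.

Answer: 1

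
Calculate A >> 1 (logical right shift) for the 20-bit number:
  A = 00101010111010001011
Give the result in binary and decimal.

Logical shift right by 1: drop the bottom 1 bit(s), prepend 1 zero(s) on the left.
  00101010111010001011  ->  keep [0010101011101000101], discard [1], prepend 0
= 00010101011101000101

Answer: 00010101011101000101 (87877)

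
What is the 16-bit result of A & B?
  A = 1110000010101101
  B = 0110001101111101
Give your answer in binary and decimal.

Apply & to each column (1 only where both bits are 1):
  1110000010101101
& 0110001101111101
------------------
  0110000000101101

Answer: 0110000000101101 (24621)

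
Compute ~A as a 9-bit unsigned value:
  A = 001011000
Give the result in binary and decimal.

Flip each bit (0->1, 1->0):
  001011000
  110100111

Answer: 110100111 (423)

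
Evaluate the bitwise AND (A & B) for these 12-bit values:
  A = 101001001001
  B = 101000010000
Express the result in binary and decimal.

Apply & to each column (1 only where both bits are 1):
  101001001001
& 101000010000
--------------
  101000000000

Answer: 101000000000 (2560)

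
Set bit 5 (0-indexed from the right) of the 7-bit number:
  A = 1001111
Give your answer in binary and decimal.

Mask = 1 << 5 = 0100000
Bit 5 of A is 0, so OR-ing with the mask flips it to 1.
  1001111
| 0100000
---------
  1101111

Answer: 1101111 (111)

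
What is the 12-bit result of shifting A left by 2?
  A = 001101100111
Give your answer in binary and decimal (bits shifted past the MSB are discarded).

Shift left by 2: drop the top 2 bit(s), append 2 zero(s) on the right.
  001101100111  ->  discard [00], keep [1101100111], append 00
= 110110011100

Answer: 110110011100 (3484)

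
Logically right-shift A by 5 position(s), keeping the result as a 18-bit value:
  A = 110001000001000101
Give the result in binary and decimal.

Logical shift right by 5: drop the bottom 5 bit(s), prepend 5 zero(s) on the left.
  110001000001000101  ->  keep [1100010000010], discard [00101], prepend 00000
= 000001100010000010

Answer: 000001100010000010 (6274)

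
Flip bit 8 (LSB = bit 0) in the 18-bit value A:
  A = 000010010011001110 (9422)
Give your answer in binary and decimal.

Mask = 1 << 8 = 000000000100000000
Bit 8 of A is 0; XOR with the mask flips it to 1.
  000010010011001110
^ 000000000100000000
--------------------
  000010010111001110

Answer: 000010010111001110 (9678)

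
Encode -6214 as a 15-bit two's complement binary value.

1. Binary of +6214:  001100001000110
2. Invert bits:     110011110111001
3. Add 1:           110011110111010

Answer: 110011110111010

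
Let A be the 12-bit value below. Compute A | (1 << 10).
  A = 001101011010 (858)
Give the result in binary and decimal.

Mask = 1 << 10 = 010000000000
Bit 10 of A is 0, so OR-ing with the mask flips it to 1.
  001101011010
| 010000000000
--------------
  011101011010

Answer: 011101011010 (1882)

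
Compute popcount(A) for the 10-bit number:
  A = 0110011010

0110011010
1-bits at positions (from bit 0 = LSB): 1, 3, 4, 7, 8
Count = 5

Answer: 5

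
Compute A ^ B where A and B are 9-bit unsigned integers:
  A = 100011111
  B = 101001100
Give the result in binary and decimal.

Apply ^ to each column (1 where bits differ):
  100011111
^ 101001100
-----------
  001010011

Answer: 001010011 (83)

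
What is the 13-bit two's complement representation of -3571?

1. Binary of +3571:  0110111110011
2. Invert bits:     1001000001100
3. Add 1:           1001000001101

Answer: 1001000001101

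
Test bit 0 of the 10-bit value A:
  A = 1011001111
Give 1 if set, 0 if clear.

Bit 0 is the 1st from the right.
  1011001111
           ^
That bit is 1.

Answer: 1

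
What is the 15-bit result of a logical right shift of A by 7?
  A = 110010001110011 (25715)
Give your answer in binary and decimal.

Logical shift right by 7: drop the bottom 7 bit(s), prepend 7 zero(s) on the left.
  110010001110011  ->  keep [11001000], discard [1110011], prepend 0000000
= 000000011001000

Answer: 000000011001000 (200)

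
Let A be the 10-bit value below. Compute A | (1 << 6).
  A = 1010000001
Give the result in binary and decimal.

Mask = 1 << 6 = 0001000000
Bit 6 of A is 0, so OR-ing with the mask flips it to 1.
  1010000001
| 0001000000
------------
  1011000001

Answer: 1011000001 (705)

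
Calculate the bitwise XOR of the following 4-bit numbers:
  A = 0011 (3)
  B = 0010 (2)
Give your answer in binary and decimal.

Apply ^ to each column (1 where bits differ):
  0011
^ 0010
------
  0001

Answer: 0001 (1)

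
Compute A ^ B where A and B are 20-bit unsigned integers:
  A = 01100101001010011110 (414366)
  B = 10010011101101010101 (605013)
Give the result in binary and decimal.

Apply ^ to each column (1 where bits differ):
  01100101001010011110
^ 10010011101101010101
----------------------
  11110110100111001011

Answer: 11110110100111001011 (1010123)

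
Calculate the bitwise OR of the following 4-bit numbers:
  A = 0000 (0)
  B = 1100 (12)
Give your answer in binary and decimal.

Apply | to each column (1 where either bit is 1):
  0000
| 1100
------
  1100

Answer: 1100 (12)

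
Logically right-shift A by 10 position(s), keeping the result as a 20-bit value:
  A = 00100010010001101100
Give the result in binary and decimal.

Logical shift right by 10: drop the bottom 10 bit(s), prepend 10 zero(s) on the left.
  00100010010001101100  ->  keep [0010001001], discard [0001101100], prepend 0000000000
= 00000000000010001001

Answer: 00000000000010001001 (137)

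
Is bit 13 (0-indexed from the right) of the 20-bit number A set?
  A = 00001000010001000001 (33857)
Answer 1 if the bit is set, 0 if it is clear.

Bit 13 is the 14th from the right.
  00001000010001000001
        ^
That bit is 0.

Answer: 0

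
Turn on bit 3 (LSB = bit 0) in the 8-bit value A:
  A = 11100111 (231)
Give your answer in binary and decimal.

Mask = 1 << 3 = 00001000
Bit 3 of A is 0, so OR-ing with the mask flips it to 1.
  11100111
| 00001000
----------
  11101111

Answer: 11101111 (239)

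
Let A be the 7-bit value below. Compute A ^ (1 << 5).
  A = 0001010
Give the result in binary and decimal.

Mask = 1 << 5 = 0100000
Bit 5 of A is 0; XOR with the mask flips it to 1.
  0001010
^ 0100000
---------
  0101010

Answer: 0101010 (42)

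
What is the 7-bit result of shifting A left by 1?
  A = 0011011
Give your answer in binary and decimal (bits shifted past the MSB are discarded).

Shift left by 1: drop the top 1 bit(s), append 1 zero(s) on the right.
  0011011  ->  discard [0], keep [011011], append 0
= 0110110

Answer: 0110110 (54)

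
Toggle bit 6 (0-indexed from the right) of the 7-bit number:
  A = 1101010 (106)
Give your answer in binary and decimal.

Mask = 1 << 6 = 1000000
Bit 6 of A is 1; XOR with the mask flips it to 0.
  1101010
^ 1000000
---------
  0101010

Answer: 0101010 (42)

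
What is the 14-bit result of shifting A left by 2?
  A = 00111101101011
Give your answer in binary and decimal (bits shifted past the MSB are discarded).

Shift left by 2: drop the top 2 bit(s), append 2 zero(s) on the right.
  00111101101011  ->  discard [00], keep [111101101011], append 00
= 11110110101100

Answer: 11110110101100 (15788)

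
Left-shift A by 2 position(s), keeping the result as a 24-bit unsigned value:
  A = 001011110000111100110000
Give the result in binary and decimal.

Shift left by 2: drop the top 2 bit(s), append 2 zero(s) on the right.
  001011110000111100110000  ->  discard [00], keep [1011110000111100110000], append 00
= 101111000011110011000000

Answer: 101111000011110011000000 (12336320)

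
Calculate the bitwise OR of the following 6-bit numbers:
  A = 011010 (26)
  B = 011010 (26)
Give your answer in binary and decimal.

Apply | to each column (1 where either bit is 1):
  011010
| 011010
--------
  011010

Answer: 011010 (26)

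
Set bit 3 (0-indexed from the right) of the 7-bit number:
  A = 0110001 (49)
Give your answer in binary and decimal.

Mask = 1 << 3 = 0001000
Bit 3 of A is 0, so OR-ing with the mask flips it to 1.
  0110001
| 0001000
---------
  0111001

Answer: 0111001 (57)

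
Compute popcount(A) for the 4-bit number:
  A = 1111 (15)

1111
1-bits at positions (from bit 0 = LSB): 0, 1, 2, 3
Count = 4

Answer: 4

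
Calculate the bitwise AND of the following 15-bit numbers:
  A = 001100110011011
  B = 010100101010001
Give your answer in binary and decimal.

Apply & to each column (1 only where both bits are 1):
  001100110011011
& 010100101010001
-----------------
  000100100010001

Answer: 000100100010001 (2321)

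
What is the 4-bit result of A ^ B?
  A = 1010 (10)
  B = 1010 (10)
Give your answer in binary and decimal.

Apply ^ to each column (1 where bits differ):
  1010
^ 1010
------
  0000

Answer: 0000 (0)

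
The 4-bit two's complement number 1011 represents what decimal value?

MSB is 1, so the value is negative. Find the magnitude:
1. Invert bits:  0100
2. Add 1:        0101  = 5
3. Apply sign:   -5

Answer: -5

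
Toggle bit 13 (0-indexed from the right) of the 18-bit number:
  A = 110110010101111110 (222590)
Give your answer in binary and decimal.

Mask = 1 << 13 = 000010000000000000
Bit 13 of A is 1; XOR with the mask flips it to 0.
  110110010101111110
^ 000010000000000000
--------------------
  110100010101111110

Answer: 110100010101111110 (214398)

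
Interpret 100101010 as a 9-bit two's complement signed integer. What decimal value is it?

MSB is 1, so the value is negative. Find the magnitude:
1. Invert bits:  011010101
2. Add 1:        011010110  = 214
3. Apply sign:   -214

Answer: -214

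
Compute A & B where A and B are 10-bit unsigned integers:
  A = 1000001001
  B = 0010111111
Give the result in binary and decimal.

Apply & to each column (1 only where both bits are 1):
  1000001001
& 0010111111
------------
  0000001001

Answer: 0000001001 (9)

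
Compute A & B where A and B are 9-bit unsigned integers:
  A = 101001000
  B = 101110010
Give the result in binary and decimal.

Apply & to each column (1 only where both bits are 1):
  101001000
& 101110010
-----------
  101000000

Answer: 101000000 (320)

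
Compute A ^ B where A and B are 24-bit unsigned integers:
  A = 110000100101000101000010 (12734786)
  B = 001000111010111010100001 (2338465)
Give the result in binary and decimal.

Apply ^ to each column (1 where bits differ):
  110000100101000101000010
^ 001000111010111010100001
--------------------------
  111000011111111111100011

Answer: 111000011111111111100011 (14811107)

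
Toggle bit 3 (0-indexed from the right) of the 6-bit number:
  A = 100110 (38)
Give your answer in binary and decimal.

Mask = 1 << 3 = 001000
Bit 3 of A is 0; XOR with the mask flips it to 1.
  100110
^ 001000
--------
  101110

Answer: 101110 (46)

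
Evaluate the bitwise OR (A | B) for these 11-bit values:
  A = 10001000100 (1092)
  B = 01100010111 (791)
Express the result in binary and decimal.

Apply | to each column (1 where either bit is 1):
  10001000100
| 01100010111
-------------
  11101010111

Answer: 11101010111 (1879)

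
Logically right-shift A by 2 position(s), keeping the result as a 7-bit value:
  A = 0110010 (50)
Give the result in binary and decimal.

Logical shift right by 2: drop the bottom 2 bit(s), prepend 2 zero(s) on the left.
  0110010  ->  keep [01100], discard [10], prepend 00
= 0001100

Answer: 0001100 (12)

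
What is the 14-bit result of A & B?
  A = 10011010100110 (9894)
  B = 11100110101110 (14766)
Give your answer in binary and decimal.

Apply & to each column (1 only where both bits are 1):
  10011010100110
& 11100110101110
----------------
  10000010100110

Answer: 10000010100110 (8358)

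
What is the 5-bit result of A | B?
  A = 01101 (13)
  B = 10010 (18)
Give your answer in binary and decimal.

Apply | to each column (1 where either bit is 1):
  01101
| 10010
-------
  11111

Answer: 11111 (31)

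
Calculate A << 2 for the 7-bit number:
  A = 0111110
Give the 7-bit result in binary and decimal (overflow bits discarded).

Shift left by 2: drop the top 2 bit(s), append 2 zero(s) on the right.
  0111110  ->  discard [01], keep [11110], append 00
= 1111000

Answer: 1111000 (120)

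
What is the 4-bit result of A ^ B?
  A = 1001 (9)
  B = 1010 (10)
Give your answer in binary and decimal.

Apply ^ to each column (1 where bits differ):
  1001
^ 1010
------
  0011

Answer: 0011 (3)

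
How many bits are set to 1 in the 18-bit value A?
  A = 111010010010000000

111010010010000000
1-bits at positions (from bit 0 = LSB): 7, 10, 13, 15, 16, 17
Count = 6

Answer: 6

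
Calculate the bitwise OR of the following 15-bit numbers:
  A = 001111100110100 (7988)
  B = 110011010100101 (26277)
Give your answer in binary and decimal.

Apply | to each column (1 where either bit is 1):
  001111100110100
| 110011010100101
-----------------
  111111110110101

Answer: 111111110110101 (32693)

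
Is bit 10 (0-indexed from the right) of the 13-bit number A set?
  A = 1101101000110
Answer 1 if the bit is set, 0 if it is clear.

Bit 10 is the 11th from the right.
  1101101000110
    ^
That bit is 0.

Answer: 0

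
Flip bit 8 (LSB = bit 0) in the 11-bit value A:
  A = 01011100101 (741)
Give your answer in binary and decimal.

Mask = 1 << 8 = 00100000000
Bit 8 of A is 0; XOR with the mask flips it to 1.
  01011100101
^ 00100000000
-------------
  01111100101

Answer: 01111100101 (997)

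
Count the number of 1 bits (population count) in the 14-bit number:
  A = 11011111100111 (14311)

11011111100111
1-bits at positions (from bit 0 = LSB): 0, 1, 2, 5, 6, 7, 8, 9, 10, 12, 13
Count = 11

Answer: 11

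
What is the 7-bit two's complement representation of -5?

1. Binary of +5:  0000101
2. Invert bits:     1111010
3. Add 1:           1111011

Answer: 1111011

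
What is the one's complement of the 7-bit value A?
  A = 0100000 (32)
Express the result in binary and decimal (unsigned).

Flip each bit (0->1, 1->0):
  0100000
  1011111

Answer: 1011111 (95)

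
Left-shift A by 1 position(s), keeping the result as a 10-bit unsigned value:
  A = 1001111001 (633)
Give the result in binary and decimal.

Shift left by 1: drop the top 1 bit(s), append 1 zero(s) on the right.
  1001111001  ->  discard [1], keep [001111001], append 0
= 0011110010

Answer: 0011110010 (242)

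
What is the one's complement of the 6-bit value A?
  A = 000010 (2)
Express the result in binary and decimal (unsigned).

Flip each bit (0->1, 1->0):
  000010
  111101

Answer: 111101 (61)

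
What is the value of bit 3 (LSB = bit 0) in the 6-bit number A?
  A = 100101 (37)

Bit 3 is the 4th from the right.
  100101
    ^
That bit is 0.

Answer: 0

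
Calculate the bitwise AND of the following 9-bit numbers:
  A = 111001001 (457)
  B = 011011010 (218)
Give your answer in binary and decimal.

Apply & to each column (1 only where both bits are 1):
  111001001
& 011011010
-----------
  011001000

Answer: 011001000 (200)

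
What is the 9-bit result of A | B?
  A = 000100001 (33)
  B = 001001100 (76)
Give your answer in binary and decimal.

Apply | to each column (1 where either bit is 1):
  000100001
| 001001100
-----------
  001101101

Answer: 001101101 (109)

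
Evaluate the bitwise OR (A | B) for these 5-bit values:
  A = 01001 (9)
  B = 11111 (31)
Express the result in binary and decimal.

Apply | to each column (1 where either bit is 1):
  01001
| 11111
-------
  11111

Answer: 11111 (31)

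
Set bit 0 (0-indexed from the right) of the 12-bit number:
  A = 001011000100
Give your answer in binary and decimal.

Mask = 1 << 0 = 000000000001
Bit 0 of A is 0, so OR-ing with the mask flips it to 1.
  001011000100
| 000000000001
--------------
  001011000101

Answer: 001011000101 (709)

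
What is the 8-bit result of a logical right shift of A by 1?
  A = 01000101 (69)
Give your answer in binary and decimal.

Logical shift right by 1: drop the bottom 1 bit(s), prepend 1 zero(s) on the left.
  01000101  ->  keep [0100010], discard [1], prepend 0
= 00100010

Answer: 00100010 (34)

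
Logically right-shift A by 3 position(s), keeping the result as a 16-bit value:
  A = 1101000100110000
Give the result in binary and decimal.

Logical shift right by 3: drop the bottom 3 bit(s), prepend 3 zero(s) on the left.
  1101000100110000  ->  keep [1101000100110], discard [000], prepend 000
= 0001101000100110

Answer: 0001101000100110 (6694)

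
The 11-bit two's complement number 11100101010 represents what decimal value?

MSB is 1, so the value is negative. Find the magnitude:
1. Invert bits:  00011010101
2. Add 1:        00011010110  = 214
3. Apply sign:   -214

Answer: -214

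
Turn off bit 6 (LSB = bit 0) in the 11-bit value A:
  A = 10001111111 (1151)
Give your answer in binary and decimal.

Mask = ~(1 << 6) = 11110111111
Bit 6 of A is 1, so AND-ing with the mask clears it to 0.
  10001111111
& 11110111111
-------------
  10000111111

Answer: 10000111111 (1087)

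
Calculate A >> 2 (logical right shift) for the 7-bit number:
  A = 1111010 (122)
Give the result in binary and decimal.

Logical shift right by 2: drop the bottom 2 bit(s), prepend 2 zero(s) on the left.
  1111010  ->  keep [11110], discard [10], prepend 00
= 0011110

Answer: 0011110 (30)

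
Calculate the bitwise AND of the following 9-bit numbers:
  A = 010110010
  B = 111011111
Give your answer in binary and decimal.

Apply & to each column (1 only where both bits are 1):
  010110010
& 111011111
-----------
  010010010

Answer: 010010010 (146)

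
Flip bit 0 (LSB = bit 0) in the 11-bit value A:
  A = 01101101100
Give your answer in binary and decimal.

Mask = 1 << 0 = 00000000001
Bit 0 of A is 0; XOR with the mask flips it to 1.
  01101101100
^ 00000000001
-------------
  01101101101

Answer: 01101101101 (877)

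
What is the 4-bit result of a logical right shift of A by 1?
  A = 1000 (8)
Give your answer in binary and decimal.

Logical shift right by 1: drop the bottom 1 bit(s), prepend 1 zero(s) on the left.
  1000  ->  keep [100], discard [0], prepend 0
= 0100

Answer: 0100 (4)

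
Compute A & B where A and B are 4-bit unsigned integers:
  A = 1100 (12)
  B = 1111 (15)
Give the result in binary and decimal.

Apply & to each column (1 only where both bits are 1):
  1100
& 1111
------
  1100

Answer: 1100 (12)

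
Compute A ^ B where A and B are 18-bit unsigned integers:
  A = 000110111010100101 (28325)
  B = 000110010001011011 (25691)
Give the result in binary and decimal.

Apply ^ to each column (1 where bits differ):
  000110111010100101
^ 000110010001011011
--------------------
  000000101011111110

Answer: 000000101011111110 (2814)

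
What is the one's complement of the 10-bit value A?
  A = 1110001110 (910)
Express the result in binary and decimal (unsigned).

Flip each bit (0->1, 1->0):
  1110001110
  0001110001

Answer: 0001110001 (113)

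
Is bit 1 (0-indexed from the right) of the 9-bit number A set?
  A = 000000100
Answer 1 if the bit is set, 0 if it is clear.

Bit 1 is the 2nd from the right.
  000000100
         ^
That bit is 0.

Answer: 0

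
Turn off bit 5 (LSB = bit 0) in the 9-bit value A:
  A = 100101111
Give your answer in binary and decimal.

Mask = ~(1 << 5) = 111011111
Bit 5 of A is 1, so AND-ing with the mask clears it to 0.
  100101111
& 111011111
-----------
  100001111

Answer: 100001111 (271)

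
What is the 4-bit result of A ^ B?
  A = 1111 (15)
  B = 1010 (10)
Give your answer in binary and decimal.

Apply ^ to each column (1 where bits differ):
  1111
^ 1010
------
  0101

Answer: 0101 (5)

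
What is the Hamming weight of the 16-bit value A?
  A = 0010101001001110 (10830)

0010101001001110
1-bits at positions (from bit 0 = LSB): 1, 2, 3, 6, 9, 11, 13
Count = 7

Answer: 7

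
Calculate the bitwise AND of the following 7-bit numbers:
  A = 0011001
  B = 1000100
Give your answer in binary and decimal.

Apply & to each column (1 only where both bits are 1):
  0011001
& 1000100
---------
  0000000

Answer: 0000000 (0)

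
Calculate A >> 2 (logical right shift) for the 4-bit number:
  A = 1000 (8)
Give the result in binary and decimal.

Logical shift right by 2: drop the bottom 2 bit(s), prepend 2 zero(s) on the left.
  1000  ->  keep [10], discard [00], prepend 00
= 0010

Answer: 0010 (2)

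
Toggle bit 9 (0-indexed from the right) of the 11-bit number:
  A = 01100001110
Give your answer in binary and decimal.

Mask = 1 << 9 = 01000000000
Bit 9 of A is 1; XOR with the mask flips it to 0.
  01100001110
^ 01000000000
-------------
  00100001110

Answer: 00100001110 (270)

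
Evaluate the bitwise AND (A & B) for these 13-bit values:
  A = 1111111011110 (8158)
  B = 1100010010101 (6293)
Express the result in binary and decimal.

Apply & to each column (1 only where both bits are 1):
  1111111011110
& 1100010010101
---------------
  1100010010100

Answer: 1100010010100 (6292)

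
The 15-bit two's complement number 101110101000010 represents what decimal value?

MSB is 1, so the value is negative. Find the magnitude:
1. Invert bits:  010001010111101
2. Add 1:        010001010111110  = 8894
3. Apply sign:   -8894

Answer: -8894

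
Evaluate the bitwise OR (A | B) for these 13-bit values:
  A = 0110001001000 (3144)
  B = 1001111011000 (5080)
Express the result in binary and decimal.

Apply | to each column (1 where either bit is 1):
  0110001001000
| 1001111011000
---------------
  1111111011000

Answer: 1111111011000 (8152)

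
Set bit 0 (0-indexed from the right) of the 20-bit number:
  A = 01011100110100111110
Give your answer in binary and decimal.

Mask = 1 << 0 = 00000000000000000001
Bit 0 of A is 0, so OR-ing with the mask flips it to 1.
  01011100110100111110
| 00000000000000000001
----------------------
  01011100110100111111

Answer: 01011100110100111111 (380223)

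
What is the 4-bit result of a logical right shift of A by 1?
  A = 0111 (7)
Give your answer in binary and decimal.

Logical shift right by 1: drop the bottom 1 bit(s), prepend 1 zero(s) on the left.
  0111  ->  keep [011], discard [1], prepend 0
= 0011

Answer: 0011 (3)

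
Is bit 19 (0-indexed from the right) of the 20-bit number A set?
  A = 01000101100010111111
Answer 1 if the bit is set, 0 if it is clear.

Bit 19 is the 20th from the right.
  01000101100010111111
  ^
That bit is 0.

Answer: 0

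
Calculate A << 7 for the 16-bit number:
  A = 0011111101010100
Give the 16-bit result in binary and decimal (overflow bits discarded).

Shift left by 7: drop the top 7 bit(s), append 7 zero(s) on the right.
  0011111101010100  ->  discard [0011111], keep [101010100], append 0000000
= 1010101000000000

Answer: 1010101000000000 (43520)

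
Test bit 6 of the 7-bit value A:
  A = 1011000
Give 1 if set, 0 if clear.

Bit 6 is the 7th from the right.
  1011000
  ^
That bit is 1.

Answer: 1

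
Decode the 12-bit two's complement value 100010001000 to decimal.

MSB is 1, so the value is negative. Find the magnitude:
1. Invert bits:  011101110111
2. Add 1:        011101111000  = 1912
3. Apply sign:   -1912

Answer: -1912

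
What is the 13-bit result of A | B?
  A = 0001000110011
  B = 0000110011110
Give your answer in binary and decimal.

Apply | to each column (1 where either bit is 1):
  0001000110011
| 0000110011110
---------------
  0001110111111

Answer: 0001110111111 (959)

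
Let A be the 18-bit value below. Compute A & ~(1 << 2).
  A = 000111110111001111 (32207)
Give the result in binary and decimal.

Mask = ~(1 << 2) = 111111111111111011
Bit 2 of A is 1, so AND-ing with the mask clears it to 0.
  000111110111001111
& 111111111111111011
--------------------
  000111110111001011

Answer: 000111110111001011 (32203)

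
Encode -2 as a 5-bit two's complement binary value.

1. Binary of +2:  00010
2. Invert bits:     11101
3. Add 1:           11110

Answer: 11110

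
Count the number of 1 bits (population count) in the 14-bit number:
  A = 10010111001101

10010111001101
1-bits at positions (from bit 0 = LSB): 0, 2, 3, 6, 7, 8, 10, 13
Count = 8

Answer: 8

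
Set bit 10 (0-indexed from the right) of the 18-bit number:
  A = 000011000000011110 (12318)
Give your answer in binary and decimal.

Mask = 1 << 10 = 000000010000000000
Bit 10 of A is 0, so OR-ing with the mask flips it to 1.
  000011000000011110
| 000000010000000000
--------------------
  000011010000011110

Answer: 000011010000011110 (13342)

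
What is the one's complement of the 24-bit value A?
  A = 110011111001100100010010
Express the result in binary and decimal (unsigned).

Flip each bit (0->1, 1->0):
  110011111001100100010010
  001100000110011011101101

Answer: 001100000110011011101101 (3172077)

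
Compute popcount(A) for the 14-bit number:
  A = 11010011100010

11010011100010
1-bits at positions (from bit 0 = LSB): 1, 5, 6, 7, 10, 12, 13
Count = 7

Answer: 7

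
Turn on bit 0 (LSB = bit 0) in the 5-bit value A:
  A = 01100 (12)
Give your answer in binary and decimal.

Mask = 1 << 0 = 00001
Bit 0 of A is 0, so OR-ing with the mask flips it to 1.
  01100
| 00001
-------
  01101

Answer: 01101 (13)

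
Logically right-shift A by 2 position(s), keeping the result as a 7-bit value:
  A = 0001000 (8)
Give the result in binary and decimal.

Logical shift right by 2: drop the bottom 2 bit(s), prepend 2 zero(s) on the left.
  0001000  ->  keep [00010], discard [00], prepend 00
= 0000010

Answer: 0000010 (2)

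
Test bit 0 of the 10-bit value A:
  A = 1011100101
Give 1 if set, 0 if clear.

Bit 0 is the 1st from the right.
  1011100101
           ^
That bit is 1.

Answer: 1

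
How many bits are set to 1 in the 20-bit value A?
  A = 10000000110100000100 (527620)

10000000110100000100
1-bits at positions (from bit 0 = LSB): 2, 8, 10, 11, 19
Count = 5

Answer: 5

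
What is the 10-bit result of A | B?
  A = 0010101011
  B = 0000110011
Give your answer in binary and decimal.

Apply | to each column (1 where either bit is 1):
  0010101011
| 0000110011
------------
  0010111011

Answer: 0010111011 (187)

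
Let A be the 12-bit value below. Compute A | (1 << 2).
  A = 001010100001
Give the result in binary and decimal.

Mask = 1 << 2 = 000000000100
Bit 2 of A is 0, so OR-ing with the mask flips it to 1.
  001010100001
| 000000000100
--------------
  001010100101

Answer: 001010100101 (677)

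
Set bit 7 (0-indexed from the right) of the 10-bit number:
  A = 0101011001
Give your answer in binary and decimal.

Mask = 1 << 7 = 0010000000
Bit 7 of A is 0, so OR-ing with the mask flips it to 1.
  0101011001
| 0010000000
------------
  0111011001

Answer: 0111011001 (473)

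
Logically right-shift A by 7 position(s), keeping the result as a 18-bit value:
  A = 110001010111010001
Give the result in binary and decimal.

Logical shift right by 7: drop the bottom 7 bit(s), prepend 7 zero(s) on the left.
  110001010111010001  ->  keep [11000101011], discard [1010001], prepend 0000000
= 000000011000101011

Answer: 000000011000101011 (1579)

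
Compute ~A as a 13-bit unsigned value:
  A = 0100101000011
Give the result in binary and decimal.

Flip each bit (0->1, 1->0):
  0100101000011
  1011010111100

Answer: 1011010111100 (5820)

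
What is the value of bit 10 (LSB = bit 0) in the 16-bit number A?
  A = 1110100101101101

Bit 10 is the 11th from the right.
  1110100101101101
       ^
That bit is 0.

Answer: 0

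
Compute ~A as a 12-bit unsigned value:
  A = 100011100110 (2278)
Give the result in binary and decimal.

Flip each bit (0->1, 1->0):
  100011100110
  011100011001

Answer: 011100011001 (1817)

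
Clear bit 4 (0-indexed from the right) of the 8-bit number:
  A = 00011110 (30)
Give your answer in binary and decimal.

Mask = ~(1 << 4) = 11101111
Bit 4 of A is 1, so AND-ing with the mask clears it to 0.
  00011110
& 11101111
----------
  00001110

Answer: 00001110 (14)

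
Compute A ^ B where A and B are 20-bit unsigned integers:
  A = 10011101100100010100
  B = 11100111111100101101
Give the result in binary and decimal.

Apply ^ to each column (1 where bits differ):
  10011101100100010100
^ 11100111111100101101
----------------------
  01111010011000111001

Answer: 01111010011000111001 (501305)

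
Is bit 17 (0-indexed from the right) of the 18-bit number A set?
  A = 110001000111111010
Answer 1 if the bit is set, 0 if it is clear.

Bit 17 is the 18th from the right.
  110001000111111010
  ^
That bit is 1.

Answer: 1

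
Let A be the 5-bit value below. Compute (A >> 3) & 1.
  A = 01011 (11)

Bit 3 is the 4th from the right.
  01011
   ^
That bit is 1.

Answer: 1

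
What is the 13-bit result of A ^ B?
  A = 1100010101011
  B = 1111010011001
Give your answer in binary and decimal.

Apply ^ to each column (1 where bits differ):
  1100010101011
^ 1111010011001
---------------
  0011000110010

Answer: 0011000110010 (1586)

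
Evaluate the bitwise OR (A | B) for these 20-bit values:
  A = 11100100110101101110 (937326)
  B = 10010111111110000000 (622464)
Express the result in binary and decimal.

Apply | to each column (1 where either bit is 1):
  11100100110101101110
| 10010111111110000000
----------------------
  11110111111111101110

Answer: 11110111111111101110 (1015790)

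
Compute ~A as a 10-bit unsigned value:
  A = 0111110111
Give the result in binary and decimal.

Flip each bit (0->1, 1->0):
  0111110111
  1000001000

Answer: 1000001000 (520)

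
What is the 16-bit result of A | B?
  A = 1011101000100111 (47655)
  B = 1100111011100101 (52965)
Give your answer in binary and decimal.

Apply | to each column (1 where either bit is 1):
  1011101000100111
| 1100111011100101
------------------
  1111111011100111

Answer: 1111111011100111 (65255)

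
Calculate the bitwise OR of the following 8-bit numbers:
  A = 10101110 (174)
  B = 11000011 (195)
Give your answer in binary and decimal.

Apply | to each column (1 where either bit is 1):
  10101110
| 11000011
----------
  11101111

Answer: 11101111 (239)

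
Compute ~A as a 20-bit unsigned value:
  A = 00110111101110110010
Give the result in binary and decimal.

Flip each bit (0->1, 1->0):
  00110111101110110010
  11001000010001001101

Answer: 11001000010001001101 (820301)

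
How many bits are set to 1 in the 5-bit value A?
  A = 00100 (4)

00100
1-bits at positions (from bit 0 = LSB): 2
Count = 1

Answer: 1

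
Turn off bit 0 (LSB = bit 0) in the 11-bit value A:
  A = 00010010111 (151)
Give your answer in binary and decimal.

Mask = ~(1 << 0) = 11111111110
Bit 0 of A is 1, so AND-ing with the mask clears it to 0.
  00010010111
& 11111111110
-------------
  00010010110

Answer: 00010010110 (150)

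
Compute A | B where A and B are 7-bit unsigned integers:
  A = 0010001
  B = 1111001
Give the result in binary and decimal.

Apply | to each column (1 where either bit is 1):
  0010001
| 1111001
---------
  1111001

Answer: 1111001 (121)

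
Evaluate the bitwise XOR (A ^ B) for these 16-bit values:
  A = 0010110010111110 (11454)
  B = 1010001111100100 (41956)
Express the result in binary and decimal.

Apply ^ to each column (1 where bits differ):
  0010110010111110
^ 1010001111100100
------------------
  1000111101011010

Answer: 1000111101011010 (36698)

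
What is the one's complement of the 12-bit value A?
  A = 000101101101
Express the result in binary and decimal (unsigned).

Flip each bit (0->1, 1->0):
  000101101101
  111010010010

Answer: 111010010010 (3730)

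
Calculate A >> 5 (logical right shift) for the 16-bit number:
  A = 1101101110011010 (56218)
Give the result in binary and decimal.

Logical shift right by 5: drop the bottom 5 bit(s), prepend 5 zero(s) on the left.
  1101101110011010  ->  keep [11011011100], discard [11010], prepend 00000
= 0000011011011100

Answer: 0000011011011100 (1756)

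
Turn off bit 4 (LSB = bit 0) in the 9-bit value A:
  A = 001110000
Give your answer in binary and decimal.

Mask = ~(1 << 4) = 111101111
Bit 4 of A is 1, so AND-ing with the mask clears it to 0.
  001110000
& 111101111
-----------
  001100000

Answer: 001100000 (96)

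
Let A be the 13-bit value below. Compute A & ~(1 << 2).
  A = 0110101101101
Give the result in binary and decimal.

Mask = ~(1 << 2) = 1111111111011
Bit 2 of A is 1, so AND-ing with the mask clears it to 0.
  0110101101101
& 1111111111011
---------------
  0110101101001

Answer: 0110101101001 (3433)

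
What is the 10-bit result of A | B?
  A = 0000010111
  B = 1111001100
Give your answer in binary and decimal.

Apply | to each column (1 where either bit is 1):
  0000010111
| 1111001100
------------
  1111011111

Answer: 1111011111 (991)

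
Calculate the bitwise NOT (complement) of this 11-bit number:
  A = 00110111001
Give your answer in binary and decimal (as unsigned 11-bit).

Flip each bit (0->1, 1->0):
  00110111001
  11001000110

Answer: 11001000110 (1606)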